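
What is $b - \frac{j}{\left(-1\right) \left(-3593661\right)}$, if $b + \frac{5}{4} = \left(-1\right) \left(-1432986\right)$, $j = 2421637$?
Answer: $\frac{20598635952131}{14374644} \approx 1.433 \cdot 10^{6}$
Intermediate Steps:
$b = \frac{5731939}{4}$ ($b = - \frac{5}{4} - -1432986 = - \frac{5}{4} + 1432986 = \frac{5731939}{4} \approx 1.433 \cdot 10^{6}$)
$b - \frac{j}{\left(-1\right) \left(-3593661\right)} = \frac{5731939}{4} - \frac{2421637}{\left(-1\right) \left(-3593661\right)} = \frac{5731939}{4} - \frac{2421637}{3593661} = \frac{20598635952131}{14374644}$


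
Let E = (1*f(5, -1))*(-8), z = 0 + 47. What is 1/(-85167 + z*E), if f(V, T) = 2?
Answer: -1/85919 ≈ -1.1639e-5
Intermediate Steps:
z = 47
E = -16 (E = (1*2)*(-8) = 2*(-8) = -16)
1/(-85167 + z*E) = 1/(-85167 + 47*(-16)) = 1/(-85167 - 752) = 1/(-85919) = -1/85919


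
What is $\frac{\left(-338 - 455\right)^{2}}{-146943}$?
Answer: $- \frac{628849}{146943} \approx -4.2795$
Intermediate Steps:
$\frac{\left(-338 - 455\right)^{2}}{-146943} = \left(-793\right)^{2} \left(- \frac{1}{146943}\right) = 628849 \left(- \frac{1}{146943}\right) = - \frac{628849}{146943}$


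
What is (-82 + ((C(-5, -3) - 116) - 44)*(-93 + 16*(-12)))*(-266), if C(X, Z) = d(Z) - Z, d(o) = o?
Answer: -12107788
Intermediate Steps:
C(X, Z) = 0 (C(X, Z) = Z - Z = 0)
(-82 + ((C(-5, -3) - 116) - 44)*(-93 + 16*(-12)))*(-266) = (-82 + ((0 - 116) - 44)*(-93 + 16*(-12)))*(-266) = (-82 + (-116 - 44)*(-93 - 192))*(-266) = (-82 - 160*(-285))*(-266) = (-82 + 45600)*(-266) = 45518*(-266) = -12107788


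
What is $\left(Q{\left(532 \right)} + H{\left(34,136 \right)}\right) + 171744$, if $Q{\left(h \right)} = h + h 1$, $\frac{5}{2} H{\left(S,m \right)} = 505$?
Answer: $173010$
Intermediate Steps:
$H{\left(S,m \right)} = 202$ ($H{\left(S,m \right)} = \frac{2}{5} \cdot 505 = 202$)
$Q{\left(h \right)} = 2 h$ ($Q{\left(h \right)} = h + h = 2 h$)
$\left(Q{\left(532 \right)} + H{\left(34,136 \right)}\right) + 171744 = \left(2 \cdot 532 + 202\right) + 171744 = \left(1064 + 202\right) + 171744 = 1266 + 171744 = 173010$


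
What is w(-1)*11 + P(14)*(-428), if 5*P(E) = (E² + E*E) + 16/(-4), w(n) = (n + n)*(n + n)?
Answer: -165844/5 ≈ -33169.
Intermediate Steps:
w(n) = 4*n² (w(n) = (2*n)*(2*n) = 4*n²)
P(E) = -⅘ + 2*E²/5 (P(E) = ((E² + E*E) + 16/(-4))/5 = ((E² + E²) + 16*(-¼))/5 = (2*E² - 4)/5 = (-4 + 2*E²)/5 = -⅘ + 2*E²/5)
w(-1)*11 + P(14)*(-428) = (4*(-1)²)*11 + (-⅘ + (⅖)*14²)*(-428) = (4*1)*11 + (-⅘ + (⅖)*196)*(-428) = 4*11 + (-⅘ + 392/5)*(-428) = 44 + (388/5)*(-428) = 44 - 166064/5 = -165844/5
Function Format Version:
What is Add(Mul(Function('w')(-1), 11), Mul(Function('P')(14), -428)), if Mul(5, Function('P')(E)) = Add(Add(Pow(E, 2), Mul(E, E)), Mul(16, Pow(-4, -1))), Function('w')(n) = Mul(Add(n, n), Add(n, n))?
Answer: Rational(-165844, 5) ≈ -33169.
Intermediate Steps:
Function('w')(n) = Mul(4, Pow(n, 2)) (Function('w')(n) = Mul(Mul(2, n), Mul(2, n)) = Mul(4, Pow(n, 2)))
Function('P')(E) = Add(Rational(-4, 5), Mul(Rational(2, 5), Pow(E, 2))) (Function('P')(E) = Mul(Rational(1, 5), Add(Add(Pow(E, 2), Mul(E, E)), Mul(16, Pow(-4, -1)))) = Mul(Rational(1, 5), Add(Add(Pow(E, 2), Pow(E, 2)), Mul(16, Rational(-1, 4)))) = Mul(Rational(1, 5), Add(Mul(2, Pow(E, 2)), -4)) = Mul(Rational(1, 5), Add(-4, Mul(2, Pow(E, 2)))) = Add(Rational(-4, 5), Mul(Rational(2, 5), Pow(E, 2))))
Add(Mul(Function('w')(-1), 11), Mul(Function('P')(14), -428)) = Add(Mul(Mul(4, Pow(-1, 2)), 11), Mul(Add(Rational(-4, 5), Mul(Rational(2, 5), Pow(14, 2))), -428)) = Add(Mul(Mul(4, 1), 11), Mul(Add(Rational(-4, 5), Mul(Rational(2, 5), 196)), -428)) = Add(Mul(4, 11), Mul(Add(Rational(-4, 5), Rational(392, 5)), -428)) = Add(44, Mul(Rational(388, 5), -428)) = Add(44, Rational(-166064, 5)) = Rational(-165844, 5)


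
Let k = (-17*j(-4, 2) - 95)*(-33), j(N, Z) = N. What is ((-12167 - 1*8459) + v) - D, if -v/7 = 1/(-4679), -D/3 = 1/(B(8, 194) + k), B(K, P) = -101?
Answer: -76242133093/3696410 ≈ -20626.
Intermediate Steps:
k = 891 (k = (-17*(-4) - 95)*(-33) = (68 - 95)*(-33) = -27*(-33) = 891)
D = -3/790 (D = -3/(-101 + 891) = -3/790 ≈ -0.0037975)
v = 7/4679 (v = -7/(-4679) = -7*(-1/4679) = 7/4679 ≈ 0.0014960)
((-12167 - 1*8459) + v) - D = ((-12167 - 1*8459) + 7/4679) - 1*(-3/790) = ((-12167 - 8459) + 7/4679) + 3/790 = (-20626 + 7/4679) + 3/790 = -96509047/4679 + 3/790 = -76242133093/3696410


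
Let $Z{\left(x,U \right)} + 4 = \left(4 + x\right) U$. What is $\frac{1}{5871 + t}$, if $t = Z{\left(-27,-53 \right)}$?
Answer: $\frac{1}{7086} \approx 0.00014112$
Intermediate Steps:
$Z{\left(x,U \right)} = -4 + U \left(4 + x\right)$ ($Z{\left(x,U \right)} = -4 + \left(4 + x\right) U = -4 + U \left(4 + x\right)$)
$t = 1215$ ($t = -4 + 4 \left(-53\right) - -1431 = -4 - 212 + 1431 = 1215$)
$\frac{1}{5871 + t} = \frac{1}{5871 + 1215} = \frac{1}{7086}$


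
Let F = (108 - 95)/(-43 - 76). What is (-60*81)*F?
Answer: 63180/119 ≈ 530.92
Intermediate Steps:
F = -13/119 (F = 13/(-119) = 13*(-1/119) = -13/119 ≈ -0.10924)
(-60*81)*F = -60*81*(-13/119) = -4860*(-13/119) = 63180/119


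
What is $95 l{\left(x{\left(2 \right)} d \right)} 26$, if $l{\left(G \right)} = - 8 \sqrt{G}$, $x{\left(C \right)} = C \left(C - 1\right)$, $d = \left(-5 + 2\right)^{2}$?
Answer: $- 59280 \sqrt{2} \approx -83835.0$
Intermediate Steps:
$d = 9$ ($d = \left(-3\right)^{2} = 9$)
$x{\left(C \right)} = C \left(-1 + C\right)$
$95 l{\left(x{\left(2 \right)} d \right)} 26 = 95 \left(- 8 \sqrt{2 \left(-1 + 2\right) 9}\right) 26 = 95 \left(- 8 \sqrt{2 \cdot 1 \cdot 9}\right) 26 = 95 \left(- 8 \sqrt{2 \cdot 9}\right) 26 = 95 \left(- 8 \sqrt{18}\right) 26 = 95 \left(- 8 \cdot 3 \sqrt{2}\right) 26 = 95 \left(- 24 \sqrt{2}\right) 26 = - 2280 \sqrt{2} \cdot 26 = - 59280 \sqrt{2}$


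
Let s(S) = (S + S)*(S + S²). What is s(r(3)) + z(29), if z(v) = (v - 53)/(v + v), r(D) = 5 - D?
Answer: 684/29 ≈ 23.586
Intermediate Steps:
s(S) = 2*S*(S + S²) (s(S) = (2*S)*(S + S²) = 2*S*(S + S²))
z(v) = (-53 + v)/(2*v) (z(v) = (-53 + v)/((2*v)) = (-53 + v)*(1/(2*v)) = (-53 + v)/(2*v))
s(r(3)) + z(29) = 2*(5 - 1*3)²*(1 + (5 - 1*3)) + (½)*(-53 + 29)/29 = 2*(5 - 3)²*(1 + (5 - 3)) + (½)*(1/29)*(-24) = 2*2²*(1 + 2) - 12/29 = 2*4*3 - 12/29 = 24 - 12/29 = 684/29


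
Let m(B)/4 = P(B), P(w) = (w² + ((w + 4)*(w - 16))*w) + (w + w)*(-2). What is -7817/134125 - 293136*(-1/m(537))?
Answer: -195930711121/3389910524875 ≈ -0.057798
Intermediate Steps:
P(w) = w² - 4*w + w*(-16 + w)*(4 + w) (P(w) = (w² + ((4 + w)*(-16 + w))*w) + (2*w)*(-2) = (w² + ((-16 + w)*(4 + w))*w) - 4*w = (w² + w*(-16 + w)*(4 + w)) - 4*w = w² - 4*w + w*(-16 + w)*(4 + w))
m(B) = 4*B*(-68 + B² - 11*B) (m(B) = 4*(B*(-68 + B² - 11*B)) = 4*B*(-68 + B² - 11*B))
-7817/134125 - 293136*(-1/m(537)) = -7817/134125 - 293136*(-1/(2148*(-68 + 537² - 11*537))) = -7817*1/134125 - 293136*(-1/(2148*(-68 + 288369 - 5907))) = -7817/134125 - 293136/((-4*537*282394)) = -7817/134125 - 293136/((-1*606582312)) = -7817/134125 - 293136/(-606582312) = -7817/134125 - 293136*(-1/606582312) = -7817/134125 + 12214/25274263 = -195930711121/3389910524875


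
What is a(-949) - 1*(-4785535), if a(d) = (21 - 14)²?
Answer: 4785584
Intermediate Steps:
a(d) = 49 (a(d) = 7² = 49)
a(-949) - 1*(-4785535) = 49 - 1*(-4785535) = 49 + 4785535 = 4785584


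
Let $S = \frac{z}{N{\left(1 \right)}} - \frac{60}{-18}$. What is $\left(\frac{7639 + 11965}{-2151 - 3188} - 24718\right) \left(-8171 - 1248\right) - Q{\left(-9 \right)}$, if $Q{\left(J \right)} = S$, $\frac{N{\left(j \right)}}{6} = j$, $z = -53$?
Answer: $\frac{2486408953757}{10678} \approx 2.3285 \cdot 10^{8}$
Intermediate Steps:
$N{\left(j \right)} = 6 j$
$S = - \frac{11}{2}$ ($S = - \frac{53}{6 \cdot 1} - \frac{60}{-18} = - \frac{53}{6} - - \frac{10}{3} = \left(-53\right) \frac{1}{6} + \frac{10}{3} = - \frac{53}{6} + \frac{10}{3} = - \frac{11}{2} \approx -5.5$)
$Q{\left(J \right)} = - \frac{11}{2}$
$\left(\frac{7639 + 11965}{-2151 - 3188} - 24718\right) \left(-8171 - 1248\right) - Q{\left(-9 \right)} = \left(\frac{7639 + 11965}{-2151 - 3188} - 24718\right) \left(-8171 - 1248\right) - - \frac{11}{2} = \left(\frac{19604}{-5339} - 24718\right) \left(-9419\right) + \frac{11}{2} = \left(19604 \left(- \frac{1}{5339}\right) - 24718\right) \left(-9419\right) + \frac{11}{2} = \left(- \frac{19604}{5339} - 24718\right) \left(-9419\right) + \frac{11}{2} = \left(- \frac{131989006}{5339}\right) \left(-9419\right) + \frac{11}{2} = \frac{1243204447514}{5339} + \frac{11}{2} = \frac{2486408953757}{10678}$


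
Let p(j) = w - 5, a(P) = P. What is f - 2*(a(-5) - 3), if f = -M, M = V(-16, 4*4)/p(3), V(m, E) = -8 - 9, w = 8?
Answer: 65/3 ≈ 21.667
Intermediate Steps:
V(m, E) = -17
p(j) = 3 (p(j) = 8 - 5 = 3)
M = -17/3 ≈ -5.6667
f = 17/3 (f = -1*(-17/3) = 17/3 ≈ 5.6667)
f - 2*(a(-5) - 3) = 17/3 - 2*(-5 - 3) = 17/3 - 2*(-8) = 17/3 + 16 = 65/3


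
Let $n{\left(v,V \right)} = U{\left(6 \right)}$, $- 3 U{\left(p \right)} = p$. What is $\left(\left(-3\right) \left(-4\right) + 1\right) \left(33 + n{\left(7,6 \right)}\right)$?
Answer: $403$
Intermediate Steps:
$U{\left(p \right)} = - \frac{p}{3}$
$n{\left(v,V \right)} = -2$ ($n{\left(v,V \right)} = \left(- \frac{1}{3}\right) 6 = -2$)
$\left(\left(-3\right) \left(-4\right) + 1\right) \left(33 + n{\left(7,6 \right)}\right) = \left(\left(-3\right) \left(-4\right) + 1\right) \left(33 - 2\right) = \left(12 + 1\right) 31 = 13 \cdot 31 = 403$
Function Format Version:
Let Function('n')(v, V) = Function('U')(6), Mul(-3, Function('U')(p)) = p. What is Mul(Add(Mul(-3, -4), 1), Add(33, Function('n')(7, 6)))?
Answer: 403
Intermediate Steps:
Function('U')(p) = Mul(Rational(-1, 3), p)
Function('n')(v, V) = -2 (Function('n')(v, V) = Mul(Rational(-1, 3), 6) = -2)
Mul(Add(Mul(-3, -4), 1), Add(33, Function('n')(7, 6))) = Mul(Add(Mul(-3, -4), 1), Add(33, -2)) = Mul(Add(12, 1), 31) = Mul(13, 31) = 403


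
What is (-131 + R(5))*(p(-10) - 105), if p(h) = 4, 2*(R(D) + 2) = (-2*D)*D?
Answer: 15958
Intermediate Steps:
R(D) = -2 - D² (R(D) = -2 + ((-2*D)*D)/2 = -2 + (-2*D²)/2 = -2 - D²)
(-131 + R(5))*(p(-10) - 105) = (-131 + (-2 - 1*5²))*(4 - 105) = (-131 + (-2 - 1*25))*(-101) = (-131 + (-2 - 25))*(-101) = (-131 - 27)*(-101) = -158*(-101) = 15958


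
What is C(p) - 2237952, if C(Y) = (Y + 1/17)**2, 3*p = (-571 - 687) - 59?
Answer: -591086684/289 ≈ -2.0453e+6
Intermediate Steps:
p = -439 (p = ((-571 - 687) - 59)/3 = (-1258 - 59)/3 = (1/3)*(-1317) = -439)
C(Y) = (1/17 + Y)**2 (C(Y) = (Y + 1/17)**2 = (1/17 + Y)**2)
C(p) - 2237952 = (1 + 17*(-439))**2/289 - 2237952 = (1 - 7463)**2/289 - 2237952 = (1/289)*(-7462)**2 - 2237952 = (1/289)*55681444 - 2237952 = 55681444/289 - 2237952 = -591086684/289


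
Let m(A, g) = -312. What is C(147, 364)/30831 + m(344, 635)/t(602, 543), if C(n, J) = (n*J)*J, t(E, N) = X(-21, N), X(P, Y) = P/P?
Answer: 3285880/10277 ≈ 319.73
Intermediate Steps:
X(P, Y) = 1
t(E, N) = 1
C(n, J) = n*J² (C(n, J) = (J*n)*J = n*J²)
C(147, 364)/30831 + m(344, 635)/t(602, 543) = (147*364²)/30831 - 312/1 = (147*132496)*(1/30831) - 312*1 = 19476912*(1/30831) - 312 = 6492304/10277 - 312 = 3285880/10277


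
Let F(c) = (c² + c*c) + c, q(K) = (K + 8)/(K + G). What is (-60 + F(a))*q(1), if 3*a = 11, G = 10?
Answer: -265/11 ≈ -24.091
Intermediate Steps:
a = 11/3 (a = (⅓)*11 = 11/3 ≈ 3.6667)
q(K) = (8 + K)/(10 + K) (q(K) = (K + 8)/(K + 10) = (8 + K)/(10 + K))
F(c) = c + 2*c² (F(c) = (c² + c²) + c = 2*c² + c = c + 2*c²)
(-60 + F(a))*q(1) = (-60 + 11*(1 + 2*(11/3))/3)*((8 + 1)/(10 + 1)) = (-60 + 11*(1 + 22/3)/3)*(9/11) = (-60 + (11/3)*(25/3))*((1/11)*9) = (-60 + 275/9)*(9/11) = -265/9*9/11 = -265/11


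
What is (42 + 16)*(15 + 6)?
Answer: 1218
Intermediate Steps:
(42 + 16)*(15 + 6) = 58*21 = 1218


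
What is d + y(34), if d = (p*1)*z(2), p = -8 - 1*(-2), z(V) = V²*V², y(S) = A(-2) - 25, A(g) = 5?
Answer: -116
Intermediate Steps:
y(S) = -20 (y(S) = 5 - 25 = -20)
z(V) = V⁴
p = -6 (p = -8 + 2 = -6)
d = -96 (d = -6*1*2⁴ = -6*16 = -96)
d + y(34) = -96 - 20 = -116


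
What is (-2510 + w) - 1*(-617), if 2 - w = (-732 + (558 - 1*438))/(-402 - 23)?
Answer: -47311/25 ≈ -1892.4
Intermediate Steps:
w = 14/25 (w = 2 - (-732 + (558 - 1*438))/(-402 - 23) = 2 - (-732 + (558 - 438))/(-425) = 2 - (-732 + 120)*(-1)/425 = 2 - (-612)*(-1)/425 = 2 - 1*36/25 = 2 - 36/25 = 14/25 ≈ 0.56000)
(-2510 + w) - 1*(-617) = (-2510 + 14/25) - 1*(-617) = -62736/25 + 617 = -47311/25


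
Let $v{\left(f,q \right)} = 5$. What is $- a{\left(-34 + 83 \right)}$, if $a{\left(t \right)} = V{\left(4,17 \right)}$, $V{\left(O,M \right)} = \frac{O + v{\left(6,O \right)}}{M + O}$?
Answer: $- \frac{3}{7} \approx -0.42857$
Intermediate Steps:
$V{\left(O,M \right)} = \frac{5 + O}{M + O}$ ($V{\left(O,M \right)} = \frac{O + 5}{M + O} = \frac{5 + O}{M + O}$)
$a{\left(t \right)} = \frac{3}{7}$ ($a{\left(t \right)} = \frac{5 + 4}{17 + 4} = \frac{1}{21} \cdot 9 = \frac{3}{7}$)
$- a{\left(-34 + 83 \right)} = \left(-1\right) \frac{3}{7} = - \frac{3}{7}$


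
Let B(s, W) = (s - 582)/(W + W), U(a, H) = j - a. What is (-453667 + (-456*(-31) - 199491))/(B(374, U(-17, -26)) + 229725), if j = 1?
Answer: -5751198/2067473 ≈ -2.7818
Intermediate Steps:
U(a, H) = 1 - a
B(s, W) = (-582 + s)/(2*W) (B(s, W) = (-582 + s)/((2*W)) = (-582 + s)*(1/(2*W)) = (-582 + s)/(2*W))
(-453667 + (-456*(-31) - 199491))/(B(374, U(-17, -26)) + 229725) = (-453667 + (-456*(-31) - 199491))/((-582 + 374)/(2*(1 - 1*(-17))) + 229725) = (-453667 + (14136 - 199491))/((½)*(-208)/(1 + 17) + 229725) = (-453667 - 185355)/((½)*(-208)/18 + 229725) = -639022/((½)*(1/18)*(-208) + 229725) = -639022/(-52/9 + 229725) = -639022/2067473/9 = -639022*9/2067473 = -5751198/2067473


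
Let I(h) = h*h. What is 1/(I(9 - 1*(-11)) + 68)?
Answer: 1/468 ≈ 0.0021368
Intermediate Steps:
I(h) = h**2
1/(I(9 - 1*(-11)) + 68) = 1/((9 - 1*(-11))**2 + 68) = 1/((9 + 11)**2 + 68) = 1/(20**2 + 68) = 1/(400 + 68) = 1/468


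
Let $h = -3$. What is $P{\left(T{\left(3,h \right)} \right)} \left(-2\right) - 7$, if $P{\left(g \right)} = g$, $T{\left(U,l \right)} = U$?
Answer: $-13$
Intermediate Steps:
$P{\left(T{\left(3,h \right)} \right)} \left(-2\right) - 7 = 3 \left(-2\right) - 7 = -6 - 7 = -13$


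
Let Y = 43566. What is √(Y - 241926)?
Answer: 6*I*√5510 ≈ 445.38*I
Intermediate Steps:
√(Y - 241926) = √(43566 - 241926) = √(-198360) = 6*I*√5510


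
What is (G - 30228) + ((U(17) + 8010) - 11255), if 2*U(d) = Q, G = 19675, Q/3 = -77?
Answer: -27827/2 ≈ -13914.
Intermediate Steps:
Q = -231 (Q = 3*(-77) = -231)
U(d) = -231/2 (U(d) = (½)*(-231) = -231/2)
(G - 30228) + ((U(17) + 8010) - 11255) = (19675 - 30228) + ((-231/2 + 8010) - 11255) = -10553 + (15789/2 - 11255) = -10553 - 6721/2 = -27827/2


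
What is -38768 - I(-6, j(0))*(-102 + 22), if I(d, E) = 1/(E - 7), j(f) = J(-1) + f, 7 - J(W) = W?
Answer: -38688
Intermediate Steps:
J(W) = 7 - W
j(f) = 8 + f (j(f) = (7 - 1*(-1)) + f = (7 + 1) + f = 8 + f)
I(d, E) = 1/(-7 + E)
-38768 - I(-6, j(0))*(-102 + 22) = -38768 - (-102 + 22)/(-7 + (8 + 0)) = -38768 - (-80)/(-7 + 8) = -38768 - (-80)/1 = -38768 - (-80) = -38768 - 1*(-80) = -38768 + 80 = -38688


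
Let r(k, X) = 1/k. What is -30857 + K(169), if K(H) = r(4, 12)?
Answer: -123427/4 ≈ -30857.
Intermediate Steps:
K(H) = 1/4
-30857 + K(169) = -30857 + 1/4 = -123427/4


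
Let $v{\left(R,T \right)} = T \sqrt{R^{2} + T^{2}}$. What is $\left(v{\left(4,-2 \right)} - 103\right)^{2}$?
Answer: $10689 + 824 \sqrt{5} \approx 12532.0$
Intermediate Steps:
$\left(v{\left(4,-2 \right)} - 103\right)^{2} = \left(- 2 \sqrt{4^{2} + \left(-2\right)^{2}} - 103\right)^{2} = \left(- 2 \sqrt{16 + 4} - 103\right)^{2} = \left(- 2 \sqrt{20} - 103\right)^{2} = \left(- 2 \cdot 2 \sqrt{5} - 103\right)^{2} = \left(- 4 \sqrt{5} - 103\right)^{2} = \left(-103 - 4 \sqrt{5}\right)^{2}$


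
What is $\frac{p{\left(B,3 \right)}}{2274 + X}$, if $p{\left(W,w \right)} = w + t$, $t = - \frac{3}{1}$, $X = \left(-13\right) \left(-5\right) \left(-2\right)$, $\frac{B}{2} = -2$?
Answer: $0$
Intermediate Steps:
$B = -4$ ($B = 2 \left(-2\right) = -4$)
$X = -130$ ($X = 65 \left(-2\right) = -130$)
$t = -3$ ($t = \left(-3\right) 1 = -3$)
$p{\left(W,w \right)} = -3 + w$ ($p{\left(W,w \right)} = w - 3 = -3 + w$)
$\frac{p{\left(B,3 \right)}}{2274 + X} = \frac{-3 + 3}{2274 - 130} = \frac{1}{2144} \cdot 0 = 0$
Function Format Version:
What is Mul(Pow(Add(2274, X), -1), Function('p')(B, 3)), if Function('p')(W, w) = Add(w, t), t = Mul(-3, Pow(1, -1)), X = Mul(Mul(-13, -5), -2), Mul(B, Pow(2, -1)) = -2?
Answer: 0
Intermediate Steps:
B = -4 (B = Mul(2, -2) = -4)
X = -130 (X = Mul(65, -2) = -130)
t = -3 (t = Mul(-3, 1) = -3)
Function('p')(W, w) = Add(-3, w) (Function('p')(W, w) = Add(w, -3) = Add(-3, w))
Mul(Pow(Add(2274, X), -1), Function('p')(B, 3)) = Mul(Pow(Add(2274, -130), -1), Add(-3, 3)) = Mul(Pow(2144, -1), 0) = Mul(Rational(1, 2144), 0) = 0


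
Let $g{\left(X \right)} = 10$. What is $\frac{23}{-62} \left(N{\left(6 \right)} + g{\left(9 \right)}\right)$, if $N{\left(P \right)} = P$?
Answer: $- \frac{184}{31} \approx -5.9355$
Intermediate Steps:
$\frac{23}{-62} \left(N{\left(6 \right)} + g{\left(9 \right)}\right) = \frac{23}{-62} \left(6 + 10\right) = 23 \left(- \frac{1}{62}\right) 16 = \left(- \frac{23}{62}\right) 16 = - \frac{184}{31}$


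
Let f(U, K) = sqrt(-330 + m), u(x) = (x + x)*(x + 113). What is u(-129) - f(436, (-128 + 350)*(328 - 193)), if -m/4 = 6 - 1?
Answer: 4128 - 5*I*sqrt(14) ≈ 4128.0 - 18.708*I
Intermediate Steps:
m = -20 (m = -4*(6 - 1) = -4*5 = -20)
u(x) = 2*x*(113 + x) (u(x) = (2*x)*(113 + x) = 2*x*(113 + x))
f(U, K) = 5*I*sqrt(14) (f(U, K) = sqrt(-330 - 20) = sqrt(-350) = 5*I*sqrt(14))
u(-129) - f(436, (-128 + 350)*(328 - 193)) = 2*(-129)*(113 - 129) - 5*I*sqrt(14) = 2*(-129)*(-16) - 5*I*sqrt(14) = 4128 - 5*I*sqrt(14)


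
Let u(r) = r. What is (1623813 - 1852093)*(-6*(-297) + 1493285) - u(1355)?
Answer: -341293896115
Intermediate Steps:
(1623813 - 1852093)*(-6*(-297) + 1493285) - u(1355) = (1623813 - 1852093)*(-6*(-297) + 1493285) - 1*1355 = -228280*(1782 + 1493285) - 1355 = -228280*1495067 - 1355 = -341293894760 - 1355 = -341293896115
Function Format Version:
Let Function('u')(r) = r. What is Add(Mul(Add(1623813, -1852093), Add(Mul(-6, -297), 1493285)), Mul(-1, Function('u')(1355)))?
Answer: -341293896115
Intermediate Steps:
Add(Mul(Add(1623813, -1852093), Add(Mul(-6, -297), 1493285)), Mul(-1, Function('u')(1355))) = Add(Mul(Add(1623813, -1852093), Add(Mul(-6, -297), 1493285)), Mul(-1, 1355)) = Add(Mul(-228280, Add(1782, 1493285)), -1355) = Add(Mul(-228280, 1495067), -1355) = Add(-341293894760, -1355) = -341293896115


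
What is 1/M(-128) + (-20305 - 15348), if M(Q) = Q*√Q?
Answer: -35653 + I*√2/2048 ≈ -35653.0 + 0.00069053*I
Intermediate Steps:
M(Q) = Q^(3/2)
1/M(-128) + (-20305 - 15348) = 1/((-128)^(3/2)) + (-20305 - 15348) = 1/(-1024*I*√2) - 35653 = I*√2/2048 - 35653 = -35653 + I*√2/2048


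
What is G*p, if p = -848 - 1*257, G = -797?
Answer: 880685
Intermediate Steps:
p = -1105 (p = -848 - 257 = -1105)
G*p = -797*(-1105) = 880685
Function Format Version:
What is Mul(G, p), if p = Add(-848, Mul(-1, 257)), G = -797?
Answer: 880685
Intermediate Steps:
p = -1105 (p = Add(-848, -257) = -1105)
Mul(G, p) = Mul(-797, -1105) = 880685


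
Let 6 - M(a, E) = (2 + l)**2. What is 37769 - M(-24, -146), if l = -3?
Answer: 37764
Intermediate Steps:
M(a, E) = 5 (M(a, E) = 6 - (2 - 3)**2 = 6 - 1*(-1)**2 = 6 - 1*1 = 6 - 1 = 5)
37769 - M(-24, -146) = 37769 - 1*5 = 37769 - 5 = 37764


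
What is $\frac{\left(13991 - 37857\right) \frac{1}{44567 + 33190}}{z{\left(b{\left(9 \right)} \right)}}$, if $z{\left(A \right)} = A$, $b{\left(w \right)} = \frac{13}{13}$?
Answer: $- \frac{23866}{77757} \approx -0.30693$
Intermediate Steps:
$b{\left(w \right)} = 1$ ($b{\left(w \right)} = 13 \cdot \frac{1}{13} = 1$)
$\frac{\left(13991 - 37857\right) \frac{1}{44567 + 33190}}{z{\left(b{\left(9 \right)} \right)}} = \frac{\left(13991 - 37857\right) \frac{1}{44567 + 33190}}{1} = - \frac{23866}{77757} \cdot 1 = \left(-23866\right) \frac{1}{77757} \cdot 1 = \left(- \frac{23866}{77757}\right) 1 = - \frac{23866}{77757}$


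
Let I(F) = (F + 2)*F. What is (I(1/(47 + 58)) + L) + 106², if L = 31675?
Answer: 473093986/11025 ≈ 42911.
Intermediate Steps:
I(F) = F*(2 + F) (I(F) = (2 + F)*F = F*(2 + F))
(I(1/(47 + 58)) + L) + 106² = ((2 + 1/(47 + 58))/(47 + 58) + 31675) + 106² = ((2 + 1/105)/105 + 31675) + 11236 = ((1/105)*(211/105) + 31675) + 11236 = (211/11025 + 31675) + 11236 = 349217086/11025 + 11236 = 473093986/11025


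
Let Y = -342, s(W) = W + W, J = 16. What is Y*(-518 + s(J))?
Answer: 166212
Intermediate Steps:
s(W) = 2*W
Y*(-518 + s(J)) = -342*(-518 + 2*16) = -342*(-518 + 32) = -342*(-486) = 166212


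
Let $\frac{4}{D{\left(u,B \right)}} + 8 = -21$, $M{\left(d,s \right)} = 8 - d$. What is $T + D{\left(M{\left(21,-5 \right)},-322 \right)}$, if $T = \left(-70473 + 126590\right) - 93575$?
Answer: $- \frac{1086286}{29} \approx -37458.0$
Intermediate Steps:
$D{\left(u,B \right)} = - \frac{4}{29}$ ($D{\left(u,B \right)} = \frac{4}{-8 - 21} = \frac{4}{-29} = 4 \left(- \frac{1}{29}\right) = - \frac{4}{29}$)
$T = -37458$ ($T = 56117 - 93575 = -37458$)
$T + D{\left(M{\left(21,-5 \right)},-322 \right)} = -37458 - \frac{4}{29} = - \frac{1086286}{29}$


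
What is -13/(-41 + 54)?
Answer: -1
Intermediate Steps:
-13/(-41 + 54) = -13/13 = -13*1/13 = -1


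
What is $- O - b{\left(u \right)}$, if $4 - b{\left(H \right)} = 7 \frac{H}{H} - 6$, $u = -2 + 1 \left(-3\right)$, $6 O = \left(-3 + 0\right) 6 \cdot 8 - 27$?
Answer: $\frac{51}{2} \approx 25.5$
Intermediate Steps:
$O = - \frac{57}{2}$ ($O = \frac{\left(-3 + 0\right) 6 \cdot 8 - 27}{6} = \frac{\left(-3\right) 6 \cdot 8 - 27}{6} = \frac{\left(-18\right) 8 - 27}{6} = \frac{-144 - 27}{6} = \frac{1}{6} \left(-171\right) = - \frac{57}{2} \approx -28.5$)
$u = -5$ ($u = -2 - 3 = -5$)
$b{\left(H \right)} = 3$ ($b{\left(H \right)} = 4 - \left(7 \frac{H}{H} - 6\right) = 4 - \left(7 \cdot 1 - 6\right) = 4 - \left(7 - 6\right) = 4 - 1 = 3$)
$- O - b{\left(u \right)} = \left(-1\right) \left(- \frac{57}{2}\right) - 3 = \frac{57}{2} - 3 = \frac{51}{2}$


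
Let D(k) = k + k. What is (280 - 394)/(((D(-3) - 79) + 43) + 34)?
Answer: 57/4 ≈ 14.250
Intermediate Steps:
D(k) = 2*k
(280 - 394)/(((D(-3) - 79) + 43) + 34) = (280 - 394)/(((2*(-3) - 79) + 43) + 34) = -114/(((-6 - 79) + 43) + 34) = -114/((-85 + 43) + 34) = -114/(-42 + 34) = -114/(-8) = -114*(-⅛) = 57/4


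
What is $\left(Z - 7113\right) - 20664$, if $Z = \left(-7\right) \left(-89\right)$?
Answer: $-27154$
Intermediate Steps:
$Z = 623$
$\left(Z - 7113\right) - 20664 = \left(623 - 7113\right) - 20664 = -6490 - 20664 = -27154$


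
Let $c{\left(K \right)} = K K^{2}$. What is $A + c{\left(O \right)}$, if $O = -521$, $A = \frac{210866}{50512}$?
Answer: $- \frac{3571722634383}{25256} \approx -1.4142 \cdot 10^{8}$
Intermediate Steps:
$A = \frac{105433}{25256}$ ($A = 210866 \cdot \frac{1}{50512} = \frac{105433}{25256} \approx 4.1746$)
$c{\left(K \right)} = K^{3}$
$A + c{\left(O \right)} = \frac{105433}{25256} + \left(-521\right)^{3} = \frac{105433}{25256} - 141420761 = - \frac{3571722634383}{25256}$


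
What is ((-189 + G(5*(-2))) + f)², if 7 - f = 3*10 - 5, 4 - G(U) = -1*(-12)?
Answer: 46225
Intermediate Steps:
G(U) = -8 (G(U) = 4 - (-1)*(-12) = 4 - 1*12 = 4 - 12 = -8)
f = -18 (f = 7 - (3*10 - 5) = 7 - (30 - 5) = 7 - 1*25 = 7 - 25 = -18)
((-189 + G(5*(-2))) + f)² = ((-189 - 8) - 18)² = (-197 - 18)² = (-215)² = 46225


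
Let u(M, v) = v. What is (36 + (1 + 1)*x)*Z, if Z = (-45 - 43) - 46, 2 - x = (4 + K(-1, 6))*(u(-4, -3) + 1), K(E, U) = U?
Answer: -10720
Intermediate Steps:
x = 22 (x = 2 - (4 + 6)*(-3 + 1) = 2 - 10*(-2) = 2 - 1*(-20) = 2 + 20 = 22)
Z = -134 (Z = -88 - 46 = -134)
(36 + (1 + 1)*x)*Z = (36 + (1 + 1)*22)*(-134) = (36 + 2*22)*(-134) = (36 + 44)*(-134) = 80*(-134) = -10720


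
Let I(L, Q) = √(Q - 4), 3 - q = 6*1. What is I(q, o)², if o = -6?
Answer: -10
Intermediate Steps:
q = -3 (q = 3 - 6 = -3)
I(L, Q) = √(-4 + Q)
I(q, o)² = (√(-4 - 6))² = (√(-10))² = (I*√10)² = -10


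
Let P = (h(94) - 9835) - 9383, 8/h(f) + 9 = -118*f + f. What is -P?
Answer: 211532534/11007 ≈ 19218.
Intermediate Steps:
h(f) = 8/(-9 - 117*f) (h(f) = 8/(-9 + (-118*f + f)) = 8/(-9 - 117*f))
P = -211532534/11007 (P = (-8/(9 + 117*94) - 9835) - 9383 = (-8/(9 + 10998) - 9835) - 9383 = (-8/11007 - 9835) - 9383 = -108253853/11007 - 9383 = -211532534/11007 ≈ -19218.)
-P = -1*(-211532534/11007) = 211532534/11007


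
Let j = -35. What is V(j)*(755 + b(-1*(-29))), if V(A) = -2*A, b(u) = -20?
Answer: 51450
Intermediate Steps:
V(j)*(755 + b(-1*(-29))) = (-2*(-35))*(755 - 20) = 70*735 = 51450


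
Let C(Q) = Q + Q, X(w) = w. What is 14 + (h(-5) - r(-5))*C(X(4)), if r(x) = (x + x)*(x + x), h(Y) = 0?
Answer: -786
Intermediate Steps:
C(Q) = 2*Q
r(x) = 4*x**2 (r(x) = (2*x)*(2*x) = 4*x**2)
14 + (h(-5) - r(-5))*C(X(4)) = 14 + (0 - 4*(-5)**2)*(2*4) = 14 + (0 - 4*25)*8 = 14 + (0 - 1*100)*8 = 14 + (0 - 100)*8 = 14 - 100*8 = 14 - 800 = -786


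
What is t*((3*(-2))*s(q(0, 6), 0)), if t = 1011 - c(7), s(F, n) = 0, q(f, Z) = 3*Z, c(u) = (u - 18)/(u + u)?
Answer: 0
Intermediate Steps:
c(u) = (-18 + u)/(2*u) (c(u) = (-18 + u)/((2*u)) = (-18 + u)*(1/(2*u)) = (-18 + u)/(2*u))
t = 14165/14 (t = 1011 - (-18 + 7)/(2*7) = 1011 - (-11)/(2*7) = 1011 - 1*(-11/14) = 1011 + 11/14 = 14165/14 ≈ 1011.8)
t*((3*(-2))*s(q(0, 6), 0)) = 14165*((3*(-2))*0)/14 = 14165*(-6*0)/14 = (14165/14)*0 = 0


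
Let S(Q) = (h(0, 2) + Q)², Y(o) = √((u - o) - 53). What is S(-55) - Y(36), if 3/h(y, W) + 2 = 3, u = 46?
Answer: 2704 - I*√43 ≈ 2704.0 - 6.5574*I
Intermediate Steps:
h(y, W) = 3 (h(y, W) = 3/(-2 + 3) = 3/1 = 3*1 = 3)
Y(o) = √(-7 - o) (Y(o) = √((46 - o) - 53) = √(-7 - o))
S(Q) = (3 + Q)²
S(-55) - Y(36) = (3 - 55)² - √(-7 - 1*36) = (-52)² - √(-7 - 36) = 2704 - √(-43) = 2704 - I*√43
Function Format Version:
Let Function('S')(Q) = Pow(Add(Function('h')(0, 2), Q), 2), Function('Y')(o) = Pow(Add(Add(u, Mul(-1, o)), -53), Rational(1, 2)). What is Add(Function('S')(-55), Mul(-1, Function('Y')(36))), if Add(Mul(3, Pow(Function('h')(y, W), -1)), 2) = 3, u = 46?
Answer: Add(2704, Mul(-1, I, Pow(43, Rational(1, 2)))) ≈ Add(2704.0, Mul(-6.5574, I))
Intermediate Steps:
Function('h')(y, W) = 3 (Function('h')(y, W) = Mul(3, Pow(Add(-2, 3), -1)) = Mul(3, Pow(1, -1)) = Mul(3, 1) = 3)
Function('Y')(o) = Pow(Add(-7, Mul(-1, o)), Rational(1, 2)) (Function('Y')(o) = Pow(Add(Add(46, Mul(-1, o)), -53), Rational(1, 2)) = Pow(Add(-7, Mul(-1, o)), Rational(1, 2)))
Function('S')(Q) = Pow(Add(3, Q), 2)
Add(Function('S')(-55), Mul(-1, Function('Y')(36))) = Add(Pow(Add(3, -55), 2), Mul(-1, Pow(Add(-7, Mul(-1, 36)), Rational(1, 2)))) = Add(Pow(-52, 2), Mul(-1, Pow(Add(-7, -36), Rational(1, 2)))) = Add(2704, Mul(-1, Pow(-43, Rational(1, 2)))) = Add(2704, Mul(-1, Mul(I, Pow(43, Rational(1, 2))))) = Add(2704, Mul(-1, I, Pow(43, Rational(1, 2))))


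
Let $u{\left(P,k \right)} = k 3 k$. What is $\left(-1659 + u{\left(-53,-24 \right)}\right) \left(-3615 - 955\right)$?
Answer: $-315330$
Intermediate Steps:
$u{\left(P,k \right)} = 3 k^{2}$ ($u{\left(P,k \right)} = 3 k k = 3 k^{2}$)
$\left(-1659 + u{\left(-53,-24 \right)}\right) \left(-3615 - 955\right) = \left(-1659 + 3 \left(-24\right)^{2}\right) \left(-3615 - 955\right) = \left(-1659 + 3 \cdot 576\right) \left(-4570\right) = \left(-1659 + 1728\right) \left(-4570\right) = 69 \left(-4570\right) = -315330$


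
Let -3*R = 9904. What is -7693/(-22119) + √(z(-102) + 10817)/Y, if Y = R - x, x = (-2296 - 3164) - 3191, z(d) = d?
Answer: 7693/22119 + 3*√10715/16049 ≈ 0.36715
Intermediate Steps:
R = -9904/3 (R = -⅓*9904 = -9904/3 ≈ -3301.3)
x = -8651 (x = -5460 - 3191 = -8651)
Y = 16049/3 (Y = -9904/3 - 1*(-8651) = -9904/3 + 8651 = 16049/3 ≈ 5349.7)
-7693/(-22119) + √(z(-102) + 10817)/Y = -7693/(-22119) + √(-102 + 10817)/(16049/3) = -7693*(-1/22119) + √10715*(3/16049) = 7693/22119 + 3*√10715/16049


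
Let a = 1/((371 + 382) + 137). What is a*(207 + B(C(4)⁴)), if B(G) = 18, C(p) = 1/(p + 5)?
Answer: 45/178 ≈ 0.25281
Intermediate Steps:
C(p) = 1/(5 + p)
a = 1/890 (a = 1/(753 + 137) = 1/890 ≈ 0.0011236)
a*(207 + B(C(4)⁴)) = (207 + 18)/890 = (1/890)*225 = 45/178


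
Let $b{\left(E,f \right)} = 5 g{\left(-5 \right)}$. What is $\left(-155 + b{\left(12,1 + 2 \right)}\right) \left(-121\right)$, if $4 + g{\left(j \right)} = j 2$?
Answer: $27225$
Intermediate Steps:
$g{\left(j \right)} = -4 + 2 j$ ($g{\left(j \right)} = -4 + j 2 = -4 + 2 j$)
$b{\left(E,f \right)} = -70$ ($b{\left(E,f \right)} = 5 \left(-4 + 2 \left(-5\right)\right) = 5 \left(-4 - 10\right) = 5 \left(-14\right) = -70$)
$\left(-155 + b{\left(12,1 + 2 \right)}\right) \left(-121\right) = \left(-155 - 70\right) \left(-121\right) = \left(-225\right) \left(-121\right) = 27225$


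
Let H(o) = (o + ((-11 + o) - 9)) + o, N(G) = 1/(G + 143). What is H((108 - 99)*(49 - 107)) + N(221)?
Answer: -577303/364 ≈ -1586.0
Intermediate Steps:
N(G) = 1/(143 + G)
H(o) = -20 + 3*o (H(o) = (o + (-20 + o)) + o = (-20 + 2*o) + o = -20 + 3*o)
H((108 - 99)*(49 - 107)) + N(221) = (-20 + 3*((108 - 99)*(49 - 107))) + 1/(143 + 221) = (-20 + 3*(9*(-58))) + 1/364 = (-20 + 3*(-522)) + 1/364 = (-20 - 1566) + 1/364 = -1586 + 1/364 = -577303/364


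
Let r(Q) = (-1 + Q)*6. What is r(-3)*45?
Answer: -1080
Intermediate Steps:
r(Q) = -6 + 6*Q
r(-3)*45 = (-6 + 6*(-3))*45 = (-6 - 18)*45 = -24*45 = -1080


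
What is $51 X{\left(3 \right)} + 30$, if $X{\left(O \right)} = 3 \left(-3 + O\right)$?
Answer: $30$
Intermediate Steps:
$X{\left(O \right)} = -9 + 3 O$
$51 X{\left(3 \right)} + 30 = 51 \left(-9 + 3 \cdot 3\right) + 30 = 51 \left(-9 + 9\right) + 30 = 51 \cdot 0 + 30 = 0 + 30 = 30$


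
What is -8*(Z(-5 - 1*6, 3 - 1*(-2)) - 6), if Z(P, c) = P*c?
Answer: 488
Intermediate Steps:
-8*(Z(-5 - 1*6, 3 - 1*(-2)) - 6) = -8*((-5 - 1*6)*(3 - 1*(-2)) - 6) = -8*((-5 - 6)*(3 + 2) - 6) = -8*(-11*5 - 6) = -8*(-55 - 6) = -8*(-61) = 488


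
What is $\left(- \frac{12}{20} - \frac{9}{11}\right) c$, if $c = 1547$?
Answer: $- \frac{120666}{55} \approx -2193.9$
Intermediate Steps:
$\left(- \frac{12}{20} - \frac{9}{11}\right) c = \left(- \frac{12}{20} - \frac{9}{11}\right) 1547 = \left(\left(-12\right) \frac{1}{20} - \frac{9}{11}\right) 1547 = \left(- \frac{3}{5} - \frac{9}{11}\right) 1547 = \left(- \frac{78}{55}\right) 1547 = - \frac{120666}{55}$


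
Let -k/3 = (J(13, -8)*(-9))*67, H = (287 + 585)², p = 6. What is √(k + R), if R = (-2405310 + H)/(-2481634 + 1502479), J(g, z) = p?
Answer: 4*√72276552727395/326385 ≈ 104.19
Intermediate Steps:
J(g, z) = 6
H = 760384 (H = 872² = 760384)
k = 10854 (k = -3*6*(-9)*67 = -(-162)*67 = -3*(-3618) = 10854)
R = 1644926/979155 (R = (-2405310 + 760384)/(-2481634 + 1502479) = -1644926/(-979155) = -1644926*(-1/979155) = 1644926/979155 ≈ 1.6799)
√(k + R) = √(10854 + 1644926/979155) = √(10629393296/979155) = 4*√72276552727395/326385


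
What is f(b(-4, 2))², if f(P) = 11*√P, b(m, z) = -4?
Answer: -484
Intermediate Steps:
f(b(-4, 2))² = (11*√(-4))² = (11*(2*I))² = (22*I)² = -484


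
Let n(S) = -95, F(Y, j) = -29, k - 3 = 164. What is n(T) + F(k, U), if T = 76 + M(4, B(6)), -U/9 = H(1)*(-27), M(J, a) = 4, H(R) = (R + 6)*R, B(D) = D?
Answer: -124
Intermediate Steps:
k = 167 (k = 3 + 164 = 167)
H(R) = R*(6 + R) (H(R) = (6 + R)*R = R*(6 + R))
U = 1701 (U = -9*1*(6 + 1)*(-27) = -9*1*7*(-27) = -63*(-27) = -9*(-189) = 1701)
T = 80 (T = 76 + 4 = 80)
n(T) + F(k, U) = -95 - 29 = -124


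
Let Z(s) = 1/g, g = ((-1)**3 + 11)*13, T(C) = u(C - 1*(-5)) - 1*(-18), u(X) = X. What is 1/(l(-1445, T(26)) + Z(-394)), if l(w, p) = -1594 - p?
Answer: -130/213589 ≈ -0.00060865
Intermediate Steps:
T(C) = 23 + C (T(C) = (C - 1*(-5)) - 1*(-18) = (C + 5) + 18 = (5 + C) + 18 = 23 + C)
g = 130 (g = (-1 + 11)*13 = 10*13 = 130)
Z(s) = 1/130
1/(l(-1445, T(26)) + Z(-394)) = 1/((-1594 - (23 + 26)) + 1/130) = 1/((-1594 - 1*49) + 1/130) = 1/((-1594 - 49) + 1/130) = 1/(-1643 + 1/130) = 1/(-213589/130) = -130/213589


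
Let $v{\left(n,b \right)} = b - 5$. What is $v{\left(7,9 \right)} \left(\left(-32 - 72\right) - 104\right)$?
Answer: $-832$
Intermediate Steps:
$v{\left(n,b \right)} = -5 + b$
$v{\left(7,9 \right)} \left(\left(-32 - 72\right) - 104\right) = \left(-5 + 9\right) \left(\left(-32 - 72\right) - 104\right) = 4 \left(\left(-32 - 72\right) - 104\right) = 4 \left(-104 - 104\right) = 4 \left(-208\right) = -832$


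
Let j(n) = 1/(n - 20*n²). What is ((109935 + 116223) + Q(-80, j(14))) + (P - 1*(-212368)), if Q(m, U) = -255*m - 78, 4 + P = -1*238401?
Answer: 220443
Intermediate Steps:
P = -238405 (P = -4 - 1*238401 = -4 - 238401 = -238405)
Q(m, U) = -78 - 255*m
((109935 + 116223) + Q(-80, j(14))) + (P - 1*(-212368)) = ((109935 + 116223) + (-78 - 255*(-80))) + (-238405 - 1*(-212368)) = (226158 + (-78 + 20400)) + (-238405 + 212368) = (226158 + 20322) - 26037 = 246480 - 26037 = 220443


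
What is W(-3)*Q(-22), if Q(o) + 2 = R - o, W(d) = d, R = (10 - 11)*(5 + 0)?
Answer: -45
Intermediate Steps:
R = -5 (R = -1*5 = -5)
Q(o) = -7 - o (Q(o) = -2 + (-5 - o) = -7 - o)
W(-3)*Q(-22) = -3*(-7 - 1*(-22)) = -3*(-7 + 22) = -3*15 = -45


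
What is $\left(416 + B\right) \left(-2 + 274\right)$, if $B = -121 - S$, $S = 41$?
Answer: $69088$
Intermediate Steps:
$B = -162$ ($B = -121 - 41 = -162$)
$\left(416 + B\right) \left(-2 + 274\right) = \left(416 - 162\right) \left(-2 + 274\right) = 254 \cdot 272 = 69088$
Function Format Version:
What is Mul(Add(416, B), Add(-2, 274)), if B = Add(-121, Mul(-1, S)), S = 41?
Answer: 69088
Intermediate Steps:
B = -162 (B = Add(-121, Mul(-1, 41)) = Add(-121, -41) = -162)
Mul(Add(416, B), Add(-2, 274)) = Mul(Add(416, -162), Add(-2, 274)) = Mul(254, 272) = 69088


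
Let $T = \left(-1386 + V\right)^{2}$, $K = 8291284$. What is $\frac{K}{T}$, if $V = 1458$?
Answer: $\frac{2072821}{1296} \approx 1599.4$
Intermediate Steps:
$T = 5184$ ($T = \left(-1386 + 1458\right)^{2} = 72^{2} = 5184$)
$\frac{K}{T} = \frac{8291284}{5184} = 8291284 \cdot \frac{1}{5184} = \frac{2072821}{1296}$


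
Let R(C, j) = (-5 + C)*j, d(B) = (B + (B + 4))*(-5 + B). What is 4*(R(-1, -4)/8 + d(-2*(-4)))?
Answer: 252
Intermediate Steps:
d(B) = (-5 + B)*(4 + 2*B) (d(B) = (B + (4 + B))*(-5 + B) = (4 + 2*B)*(-5 + B) = (-5 + B)*(4 + 2*B))
R(C, j) = j*(-5 + C)
4*(R(-1, -4)/8 + d(-2*(-4))) = 4*(-4*(-5 - 1)/8 + (-20 - (-12)*(-4) + 2*(-2*(-4))²)) = 4*(-4*(-6)*(⅛) + (-20 - 6*8 + 2*8²)) = 4*(24*(⅛) + (-20 - 48 + 2*64)) = 4*(3 + (-20 - 48 + 128)) = 4*(3 + 60) = 4*63 = 252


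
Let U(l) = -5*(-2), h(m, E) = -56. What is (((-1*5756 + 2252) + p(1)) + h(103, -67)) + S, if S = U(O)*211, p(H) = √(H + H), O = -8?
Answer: -1450 + √2 ≈ -1448.6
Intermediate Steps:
p(H) = √2*√H (p(H) = √(2*H) = √2*√H)
U(l) = 10
S = 2110 (S = 10*211 = 2110)
(((-1*5756 + 2252) + p(1)) + h(103, -67)) + S = (((-1*5756 + 2252) + √2*√1) - 56) + 2110 = (((-5756 + 2252) + √2*1) - 56) + 2110 = ((-3504 + √2) - 56) + 2110 = (-3560 + √2) + 2110 = -1450 + √2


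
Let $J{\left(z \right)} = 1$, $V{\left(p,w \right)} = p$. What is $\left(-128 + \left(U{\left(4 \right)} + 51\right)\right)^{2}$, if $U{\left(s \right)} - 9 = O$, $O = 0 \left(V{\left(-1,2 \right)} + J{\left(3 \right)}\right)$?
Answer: $4624$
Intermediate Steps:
$O = 0$ ($O = 0 \left(-1 + 1\right) = 0 \cdot 0 = 0$)
$U{\left(s \right)} = 9$ ($U{\left(s \right)} = 9 + 0 = 9$)
$\left(-128 + \left(U{\left(4 \right)} + 51\right)\right)^{2} = \left(-128 + \left(9 + 51\right)\right)^{2} = \left(-128 + 60\right)^{2} = \left(-68\right)^{2} = 4624$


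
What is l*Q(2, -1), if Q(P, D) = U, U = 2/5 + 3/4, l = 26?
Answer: 299/10 ≈ 29.900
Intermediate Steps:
U = 23/20 (U = 2*(⅕) + 3*(¼) = ⅖ + ¾ = 23/20 ≈ 1.1500)
Q(P, D) = 23/20
l*Q(2, -1) = 26*(23/20) = 299/10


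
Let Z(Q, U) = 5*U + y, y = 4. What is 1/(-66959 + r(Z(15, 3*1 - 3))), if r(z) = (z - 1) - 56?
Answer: -1/67012 ≈ -1.4923e-5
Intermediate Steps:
Z(Q, U) = 4 + 5*U (Z(Q, U) = 5*U + 4 = 4 + 5*U)
r(z) = -57 + z (r(z) = (-1 + z) - 56 = -57 + z)
1/(-66959 + r(Z(15, 3*1 - 3))) = 1/(-66959 + (-57 + (4 + 5*(3*1 - 3)))) = 1/(-66959 + (-57 + (4 + 5*(3 - 3)))) = 1/(-66959 + (-57 + (4 + 5*0))) = 1/(-66959 + (-57 + (4 + 0))) = 1/(-66959 + (-57 + 4)) = 1/(-66959 - 53) = 1/(-67012) = -1/67012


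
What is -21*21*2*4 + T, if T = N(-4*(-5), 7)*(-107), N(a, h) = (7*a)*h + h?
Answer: -109137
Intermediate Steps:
N(a, h) = h + 7*a*h (N(a, h) = 7*a*h + h = h + 7*a*h)
T = -105609 (T = (7*(1 + 7*(-4*(-5))))*(-107) = (7*(1 + 7*20))*(-107) = (7*(1 + 140))*(-107) = (7*141)*(-107) = 987*(-107) = -105609)
-21*21*2*4 + T = -21*21*2*4 - 105609 = -441*8 - 105609 = -1*3528 - 105609 = -3528 - 105609 = -109137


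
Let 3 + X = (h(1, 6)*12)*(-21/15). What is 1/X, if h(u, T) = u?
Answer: -5/99 ≈ -0.050505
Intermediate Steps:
X = -99/5 (X = -3 + (1*12)*(-21/15) = -3 + 12*(-21*1/15) = -3 + 12*(-7/5) = -3 - 84/5 = -99/5 ≈ -19.800)
1/X = 1/(-99/5) = -5/99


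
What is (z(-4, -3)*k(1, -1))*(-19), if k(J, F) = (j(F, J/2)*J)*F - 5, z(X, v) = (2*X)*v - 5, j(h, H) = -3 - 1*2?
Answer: 0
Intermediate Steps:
j(h, H) = -5 (j(h, H) = -3 - 2 = -5)
z(X, v) = -5 + 2*X*v (z(X, v) = 2*X*v - 5 = -5 + 2*X*v)
k(J, F) = -5 - 5*F*J (k(J, F) = (-5*J)*F - 5 = -5*F*J - 5 = -5 - 5*F*J)
(z(-4, -3)*k(1, -1))*(-19) = ((-5 + 2*(-4)*(-3))*(-5 - 5*(-1)*1))*(-19) = ((-5 + 24)*(-5 + 5))*(-19) = (19*0)*(-19) = 0*(-19) = 0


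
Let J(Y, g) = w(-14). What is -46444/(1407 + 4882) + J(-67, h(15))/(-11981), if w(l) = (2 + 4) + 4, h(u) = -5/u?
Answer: -556508454/75348509 ≈ -7.3858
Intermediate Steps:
w(l) = 10 (w(l) = 6 + 4 = 10)
J(Y, g) = 10
-46444/(1407 + 4882) + J(-67, h(15))/(-11981) = -46444/(1407 + 4882) + 10/(-11981) = -46444/6289 + 10*(-1/11981) = -46444*1/6289 - 10/11981 = -46444/6289 - 10/11981 = -556508454/75348509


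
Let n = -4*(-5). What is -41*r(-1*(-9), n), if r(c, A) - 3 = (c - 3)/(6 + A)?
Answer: -1722/13 ≈ -132.46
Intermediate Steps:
n = 20
r(c, A) = 3 + (-3 + c)/(6 + A) (r(c, A) = 3 + (c - 3)/(6 + A) = 3 + (-3 + c)/(6 + A))
-41*r(-1*(-9), n) = -41*(15 - 1*(-9) + 3*20)/(6 + 20) = -41*(15 + 9 + 60)/26 = -41*84/26 = -41*42/13 = -1722/13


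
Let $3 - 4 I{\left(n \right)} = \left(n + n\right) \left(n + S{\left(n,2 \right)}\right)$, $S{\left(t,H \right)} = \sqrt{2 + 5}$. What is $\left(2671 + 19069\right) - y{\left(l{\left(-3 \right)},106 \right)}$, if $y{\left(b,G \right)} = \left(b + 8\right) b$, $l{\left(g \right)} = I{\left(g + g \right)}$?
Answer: $\frac{344279}{16} + \frac{159 \sqrt{7}}{2} \approx 21728.0$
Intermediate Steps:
$S{\left(t,H \right)} = \sqrt{7}$
$I{\left(n \right)} = \frac{3}{4} - \frac{n \left(n + \sqrt{7}\right)}{2}$ ($I{\left(n \right)} = \frac{3}{4} - \frac{\left(n + n\right) \left(n + \sqrt{7}\right)}{4} = \frac{3}{4} - \frac{2 n \left(n + \sqrt{7}\right)}{4} = \frac{3}{4} - \frac{n \left(n + \sqrt{7}\right)}{2}$)
$l{\left(g \right)} = \frac{3}{4} - 2 g^{2} - g \sqrt{7}$ ($l{\left(g \right)} = \frac{3}{4} - \frac{\left(g + g\right)^{2}}{2} - \frac{\left(g + g\right) \sqrt{7}}{2} = \frac{3}{4} - \frac{\left(2 g\right)^{2}}{2} - \frac{2 g \sqrt{7}}{2} = \frac{3}{4} - \frac{4 g^{2}}{2} - g \sqrt{7} = \frac{3}{4} - 2 g^{2} - g \sqrt{7}$)
$y{\left(b,G \right)} = b \left(8 + b\right)$ ($y{\left(b,G \right)} = \left(8 + b\right) b = b \left(8 + b\right)$)
$\left(2671 + 19069\right) - y{\left(l{\left(-3 \right)},106 \right)} = \left(2671 + 19069\right) - \left(\frac{3}{4} - 2 \left(-3\right)^{2} - - 3 \sqrt{7}\right) \left(8 - \left(- \frac{3}{4} + 18 - 3 \sqrt{7}\right)\right) = 21740 - \left(\frac{3}{4} - 18 + 3 \sqrt{7}\right) \left(8 + \left(\frac{3}{4} - 18 + 3 \sqrt{7}\right)\right) = 21740 - \left(- \frac{69}{4} + 3 \sqrt{7}\right) \left(8 - \left(\frac{69}{4} - 3 \sqrt{7}\right)\right) = 21740 - \left(- \frac{69}{4} + 3 \sqrt{7}\right) \left(- \frac{37}{4} + 3 \sqrt{7}\right)$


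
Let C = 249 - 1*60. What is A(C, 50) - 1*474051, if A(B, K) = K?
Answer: -474001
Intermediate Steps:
C = 189 (C = 249 - 60 = 189)
A(C, 50) - 1*474051 = 50 - 1*474051 = 50 - 474051 = -474001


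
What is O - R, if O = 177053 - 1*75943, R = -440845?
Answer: 541955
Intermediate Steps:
O = 101110 (O = 177053 - 75943 = 101110)
O - R = 101110 - 1*(-440845) = 101110 + 440845 = 541955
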